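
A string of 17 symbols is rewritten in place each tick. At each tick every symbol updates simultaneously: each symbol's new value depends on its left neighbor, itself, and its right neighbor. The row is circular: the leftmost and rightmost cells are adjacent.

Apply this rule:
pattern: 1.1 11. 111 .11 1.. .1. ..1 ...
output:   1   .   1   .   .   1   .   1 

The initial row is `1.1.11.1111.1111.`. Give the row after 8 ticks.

11..111......1..1

tick 1: 1111..1.11.1.11.1
tick 2: 111...11..111..1.
tick 3: .1..1......1...11
tick 4: 11..1.1111.1.1...
tick 5: ....11.11.1111.1.
tick 6: 111...1..1.11.11.
tick 7: .1..1.1..11..1..1
tick 8: 11..111......1..1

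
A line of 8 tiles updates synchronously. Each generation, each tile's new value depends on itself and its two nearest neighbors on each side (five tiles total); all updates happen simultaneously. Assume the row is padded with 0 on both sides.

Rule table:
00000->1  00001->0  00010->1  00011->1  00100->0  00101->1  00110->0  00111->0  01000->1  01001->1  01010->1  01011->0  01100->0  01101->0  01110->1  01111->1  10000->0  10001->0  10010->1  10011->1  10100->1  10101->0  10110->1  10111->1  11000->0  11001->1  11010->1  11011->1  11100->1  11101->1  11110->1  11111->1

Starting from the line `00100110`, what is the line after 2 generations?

01011000
11010001

11010001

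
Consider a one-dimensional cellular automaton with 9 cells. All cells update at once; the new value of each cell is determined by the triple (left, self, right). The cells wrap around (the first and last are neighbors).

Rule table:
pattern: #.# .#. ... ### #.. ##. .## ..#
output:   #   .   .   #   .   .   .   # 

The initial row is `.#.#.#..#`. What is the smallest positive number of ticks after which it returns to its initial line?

#.#.#..#.
.#.#..#.#
#.#..#.#.
.#..#.#.#
#..#.#.#.
..#.#.#.#
.#.#.#.#.
#.#.#.#..
.#.#.#..#

9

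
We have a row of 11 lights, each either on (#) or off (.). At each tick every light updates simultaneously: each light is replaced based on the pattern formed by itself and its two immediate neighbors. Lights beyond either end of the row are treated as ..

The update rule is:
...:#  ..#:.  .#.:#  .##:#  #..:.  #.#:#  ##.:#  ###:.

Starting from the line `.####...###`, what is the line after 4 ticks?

.#..#.#.#.#
.#..#######
.#..#.....#
.#..#.###.#

.#..#.###.#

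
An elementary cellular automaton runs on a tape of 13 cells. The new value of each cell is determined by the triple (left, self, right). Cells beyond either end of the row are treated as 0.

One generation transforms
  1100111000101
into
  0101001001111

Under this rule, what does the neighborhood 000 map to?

At position 8 the neighborhood is 000; the next row has 0 there.

0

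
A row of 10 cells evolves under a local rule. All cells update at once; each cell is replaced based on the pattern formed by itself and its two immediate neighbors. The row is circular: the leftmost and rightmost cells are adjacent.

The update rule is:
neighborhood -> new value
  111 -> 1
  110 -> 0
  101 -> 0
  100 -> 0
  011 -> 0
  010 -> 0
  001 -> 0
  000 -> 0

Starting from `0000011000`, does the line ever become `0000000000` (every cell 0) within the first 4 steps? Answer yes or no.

0000000000
all cells are 0 at step 1

yes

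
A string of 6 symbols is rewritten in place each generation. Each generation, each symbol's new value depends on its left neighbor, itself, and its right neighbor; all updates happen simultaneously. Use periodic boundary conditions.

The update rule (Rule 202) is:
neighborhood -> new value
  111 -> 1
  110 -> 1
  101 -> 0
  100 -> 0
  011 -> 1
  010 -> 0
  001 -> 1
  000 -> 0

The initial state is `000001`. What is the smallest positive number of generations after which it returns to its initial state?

6

000010
000100
001000
010000
100000
000001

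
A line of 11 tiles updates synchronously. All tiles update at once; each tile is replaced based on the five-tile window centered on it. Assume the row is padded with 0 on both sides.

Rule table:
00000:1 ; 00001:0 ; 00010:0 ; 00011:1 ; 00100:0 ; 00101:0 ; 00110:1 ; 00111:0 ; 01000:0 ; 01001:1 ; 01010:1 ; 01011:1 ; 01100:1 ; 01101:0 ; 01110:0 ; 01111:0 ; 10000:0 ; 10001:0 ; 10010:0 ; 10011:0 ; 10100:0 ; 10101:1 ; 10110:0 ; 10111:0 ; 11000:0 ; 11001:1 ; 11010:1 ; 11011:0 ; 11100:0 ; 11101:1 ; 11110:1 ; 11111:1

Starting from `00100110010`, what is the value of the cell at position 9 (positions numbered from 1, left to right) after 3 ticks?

0

00010111000
10001000001
00000001000
position 9 holds 0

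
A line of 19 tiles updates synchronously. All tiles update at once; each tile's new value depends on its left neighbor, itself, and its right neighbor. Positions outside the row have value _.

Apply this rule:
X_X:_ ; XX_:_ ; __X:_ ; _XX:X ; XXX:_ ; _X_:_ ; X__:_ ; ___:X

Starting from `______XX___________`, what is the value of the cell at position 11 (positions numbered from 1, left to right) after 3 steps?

_

XXXXX_X__XXXXXXXXXX
X________X_________
__XXXXXX___XXXXXXXX
position 11 holds _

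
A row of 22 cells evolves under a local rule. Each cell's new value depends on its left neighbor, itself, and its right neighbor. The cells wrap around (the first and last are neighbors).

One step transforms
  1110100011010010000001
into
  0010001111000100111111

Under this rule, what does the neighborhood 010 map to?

0

At position 4 the neighborhood is 010; the next row has 0 there.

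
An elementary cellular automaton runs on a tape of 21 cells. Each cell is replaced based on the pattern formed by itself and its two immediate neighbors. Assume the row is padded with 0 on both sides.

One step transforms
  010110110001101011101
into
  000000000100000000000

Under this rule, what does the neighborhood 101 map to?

0

At position 2 the neighborhood is 101; the next row has 0 there.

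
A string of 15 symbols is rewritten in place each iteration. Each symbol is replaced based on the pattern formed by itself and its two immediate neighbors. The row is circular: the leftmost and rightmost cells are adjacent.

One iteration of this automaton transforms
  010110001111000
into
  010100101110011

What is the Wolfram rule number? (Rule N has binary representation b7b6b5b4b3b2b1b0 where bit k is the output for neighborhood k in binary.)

position 9: 111 → 1  (bit 7 = 1)
position 4: 110 → 0  (bit 6 = 0)
position 2: 101 → 0  (bit 5 = 0)
position 5: 100 → 0  (bit 4 = 0)
position 3: 011 → 1  (bit 3 = 1)
position 1: 010 → 1  (bit 2 = 1)
position 0: 001 → 0  (bit 1 = 0)
position 6: 000 → 1  (bit 0 = 1)
bits b7..b0 = 10001101 = 141

141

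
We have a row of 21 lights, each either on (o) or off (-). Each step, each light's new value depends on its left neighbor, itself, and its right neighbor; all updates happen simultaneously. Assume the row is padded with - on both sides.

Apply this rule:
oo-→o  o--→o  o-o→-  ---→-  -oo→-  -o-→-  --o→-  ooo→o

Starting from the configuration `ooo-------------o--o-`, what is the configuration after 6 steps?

------ooo------------

-ooo-------------o--o
--ooo-------------o--
---ooo-------------o-
----ooo-------------o
-----ooo-------------
------ooo------------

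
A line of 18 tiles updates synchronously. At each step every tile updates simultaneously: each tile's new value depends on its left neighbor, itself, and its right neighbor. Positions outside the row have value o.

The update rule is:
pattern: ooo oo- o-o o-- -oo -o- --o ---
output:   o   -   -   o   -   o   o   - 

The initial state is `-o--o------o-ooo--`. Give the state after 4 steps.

-ooooo----oo--o-oo
--ooo-o--o--ooo--o
oo-o--oooooo-o-oo-
o--ooo-oooo--o----

o--ooo-oooo--o----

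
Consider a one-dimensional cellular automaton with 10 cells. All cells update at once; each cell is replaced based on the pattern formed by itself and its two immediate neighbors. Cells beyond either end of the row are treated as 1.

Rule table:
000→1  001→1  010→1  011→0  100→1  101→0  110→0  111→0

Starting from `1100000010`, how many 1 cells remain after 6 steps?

step 1: 0011111110
step 2: 1100000000
step 3: 0011111111
step 4: 1100000000  (repeats step 2; period 2)
step 6: 1100000000
count of 1: 2

2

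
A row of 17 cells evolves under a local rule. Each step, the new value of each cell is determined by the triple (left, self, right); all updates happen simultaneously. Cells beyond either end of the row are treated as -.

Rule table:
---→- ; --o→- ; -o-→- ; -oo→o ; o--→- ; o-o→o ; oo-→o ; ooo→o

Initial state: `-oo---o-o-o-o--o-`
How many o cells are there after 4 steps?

-oo----o-o-o-----
-oo-----o-o------
-oo------o-------
-oo--------------
count of o: 2

2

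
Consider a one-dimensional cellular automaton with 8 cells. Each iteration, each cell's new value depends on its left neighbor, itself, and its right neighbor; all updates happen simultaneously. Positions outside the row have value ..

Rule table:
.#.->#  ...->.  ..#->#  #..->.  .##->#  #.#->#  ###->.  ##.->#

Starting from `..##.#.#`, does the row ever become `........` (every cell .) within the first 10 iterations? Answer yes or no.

no

iteration 1: .#######
iteration 2: ##.....#
iteration 3: ##....##
iteration 4: ##...###
iteration 5: ##..##.#
iteration 6: ##.#####
iteration 7: ####...#
iteration 8: #..#..##
iteration 9: #.##.###
iteration 10: ######.#
iteration 10 is ######.#, still not uniform .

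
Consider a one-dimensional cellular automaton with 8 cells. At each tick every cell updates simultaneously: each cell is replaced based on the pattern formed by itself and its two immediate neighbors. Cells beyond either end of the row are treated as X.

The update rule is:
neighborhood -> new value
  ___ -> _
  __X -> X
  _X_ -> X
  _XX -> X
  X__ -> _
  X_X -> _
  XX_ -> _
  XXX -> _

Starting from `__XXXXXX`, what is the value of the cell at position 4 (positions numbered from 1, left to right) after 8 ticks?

_XX_____
_X_____X
_X____XX
_X___XX_
_X__XX__
_X_XX__X
_X_X__XX
_X_X_XX_
position 4 holds X

X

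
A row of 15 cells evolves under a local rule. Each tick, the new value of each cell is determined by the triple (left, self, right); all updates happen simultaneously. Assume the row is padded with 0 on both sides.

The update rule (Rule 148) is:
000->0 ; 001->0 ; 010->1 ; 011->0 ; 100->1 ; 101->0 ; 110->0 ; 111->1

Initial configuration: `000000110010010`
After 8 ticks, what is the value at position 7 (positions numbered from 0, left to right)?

000000001011011
000000001000000
000000001100000
000000000010000
000000000011000
000000000000100
000000000000110
000000000000001
position 7 holds 0

0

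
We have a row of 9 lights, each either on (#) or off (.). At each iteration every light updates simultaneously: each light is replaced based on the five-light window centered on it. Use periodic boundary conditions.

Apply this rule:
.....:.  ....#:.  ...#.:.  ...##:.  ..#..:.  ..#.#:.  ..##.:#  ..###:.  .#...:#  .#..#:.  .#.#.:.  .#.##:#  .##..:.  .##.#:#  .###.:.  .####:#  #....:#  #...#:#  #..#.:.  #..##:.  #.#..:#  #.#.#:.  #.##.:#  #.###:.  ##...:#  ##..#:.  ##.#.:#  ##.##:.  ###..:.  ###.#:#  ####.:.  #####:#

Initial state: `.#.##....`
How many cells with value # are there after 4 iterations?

..##.##..
..##.#.##
..###.##.
#...#.#.#
count of #: 4

4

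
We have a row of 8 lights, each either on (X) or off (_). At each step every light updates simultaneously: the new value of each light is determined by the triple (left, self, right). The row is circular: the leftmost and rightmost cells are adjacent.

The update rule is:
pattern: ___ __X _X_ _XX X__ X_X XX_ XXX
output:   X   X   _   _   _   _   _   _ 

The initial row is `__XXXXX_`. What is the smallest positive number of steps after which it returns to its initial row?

XX______
___XXXXX
_XX_____
X___XXXX
__XX____
XX___XXX
___XX___
XXX___XX
____XX__
XXXX___X
_____XX_
XXXXX___
______XX
_XXXXX__
X______X
__XXXXX_

16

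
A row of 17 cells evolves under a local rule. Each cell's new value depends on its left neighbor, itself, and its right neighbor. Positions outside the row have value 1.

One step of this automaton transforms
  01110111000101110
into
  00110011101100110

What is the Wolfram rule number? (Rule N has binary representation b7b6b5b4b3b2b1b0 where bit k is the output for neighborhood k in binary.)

214

position 2: 111 → 1  (bit 7 = 1)
position 3: 110 → 1  (bit 6 = 1)
position 0: 101 → 0  (bit 5 = 0)
position 8: 100 → 1  (bit 4 = 1)
position 1: 011 → 0  (bit 3 = 0)
position 11: 010 → 1  (bit 2 = 1)
position 10: 001 → 1  (bit 1 = 1)
position 9: 000 → 0  (bit 0 = 0)
bits b7..b0 = 11010110 = 214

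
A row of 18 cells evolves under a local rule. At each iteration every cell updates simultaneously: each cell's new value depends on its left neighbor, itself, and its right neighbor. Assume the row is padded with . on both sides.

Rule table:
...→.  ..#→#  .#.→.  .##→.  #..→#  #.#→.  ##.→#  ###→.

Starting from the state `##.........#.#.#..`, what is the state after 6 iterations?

#.#.#.#....#.....#

.##.......#.....#.
#.##.....#.#...#.#
...##...#...#.#...
..#.##.#.#.#...#..
.#...#......#.#.#.
#.#.#.#....#.....#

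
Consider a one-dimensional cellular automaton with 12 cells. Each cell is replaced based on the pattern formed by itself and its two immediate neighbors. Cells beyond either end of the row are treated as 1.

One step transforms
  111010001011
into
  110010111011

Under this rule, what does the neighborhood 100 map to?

0

At position 5 the neighborhood is 100; the next row has 0 there.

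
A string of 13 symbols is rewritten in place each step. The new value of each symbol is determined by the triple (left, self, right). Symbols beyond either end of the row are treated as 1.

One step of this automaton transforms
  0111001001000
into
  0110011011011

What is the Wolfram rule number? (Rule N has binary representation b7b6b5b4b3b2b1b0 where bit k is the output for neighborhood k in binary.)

143

position 2: 111 → 1  (bit 7 = 1)
position 3: 110 → 0  (bit 6 = 0)
position 0: 101 → 0  (bit 5 = 0)
position 4: 100 → 0  (bit 4 = 0)
position 1: 011 → 1  (bit 3 = 1)
position 6: 010 → 1  (bit 2 = 1)
position 5: 001 → 1  (bit 1 = 1)
position 11: 000 → 1  (bit 0 = 1)
bits b7..b0 = 10001111 = 143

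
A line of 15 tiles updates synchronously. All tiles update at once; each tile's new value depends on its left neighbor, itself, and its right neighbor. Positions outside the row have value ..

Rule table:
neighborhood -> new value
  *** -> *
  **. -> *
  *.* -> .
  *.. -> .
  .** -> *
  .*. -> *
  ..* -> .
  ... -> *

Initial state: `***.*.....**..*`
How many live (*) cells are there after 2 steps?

***.*.***.**..*
***.*.***.**..*
count of *: 10

10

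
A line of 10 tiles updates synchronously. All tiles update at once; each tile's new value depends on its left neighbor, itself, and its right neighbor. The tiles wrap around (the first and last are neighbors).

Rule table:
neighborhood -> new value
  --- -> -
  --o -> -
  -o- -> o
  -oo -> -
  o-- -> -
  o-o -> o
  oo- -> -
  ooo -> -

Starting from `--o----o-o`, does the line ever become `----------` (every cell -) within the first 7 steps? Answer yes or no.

no

--o----ooo
--o-------
--o-------  (fixed point — unchanged through step 7)
step 7 is --o-------, still not uniform -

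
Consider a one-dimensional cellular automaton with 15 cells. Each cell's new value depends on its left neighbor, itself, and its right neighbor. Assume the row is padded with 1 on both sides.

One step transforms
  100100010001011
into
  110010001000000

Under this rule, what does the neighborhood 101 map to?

At position 12 the neighborhood is 101; the next row has 0 there.

0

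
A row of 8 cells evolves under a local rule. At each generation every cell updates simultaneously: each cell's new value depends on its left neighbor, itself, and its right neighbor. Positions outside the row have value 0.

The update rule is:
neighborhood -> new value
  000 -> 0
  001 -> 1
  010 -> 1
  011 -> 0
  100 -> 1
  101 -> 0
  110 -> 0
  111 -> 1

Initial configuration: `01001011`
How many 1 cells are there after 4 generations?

5

11111000
01110100
10100110
10111001
count of 1: 5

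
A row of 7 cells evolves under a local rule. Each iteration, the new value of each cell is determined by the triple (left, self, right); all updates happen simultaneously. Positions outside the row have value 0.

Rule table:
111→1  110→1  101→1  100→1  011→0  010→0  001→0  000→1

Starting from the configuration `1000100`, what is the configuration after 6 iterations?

1001001

iteration 1: 0110011
iteration 2: 0011001
iteration 3: 1001100
iteration 4: 0100111
iteration 5: 0010011
iteration 6: 1001001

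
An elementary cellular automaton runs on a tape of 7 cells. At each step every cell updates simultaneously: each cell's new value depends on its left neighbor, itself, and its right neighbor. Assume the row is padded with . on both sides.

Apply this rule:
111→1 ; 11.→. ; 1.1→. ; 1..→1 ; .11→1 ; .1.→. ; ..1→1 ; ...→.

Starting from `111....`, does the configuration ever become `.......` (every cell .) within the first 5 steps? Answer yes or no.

11.1...
1...1..
.1.1.1.
1.....1
.1...1.
step 5 is .1...1., still not uniform .

no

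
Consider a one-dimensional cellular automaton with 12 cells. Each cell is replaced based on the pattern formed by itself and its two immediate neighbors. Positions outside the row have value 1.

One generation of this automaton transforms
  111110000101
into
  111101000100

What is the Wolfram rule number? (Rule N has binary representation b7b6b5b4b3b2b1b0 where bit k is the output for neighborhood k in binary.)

148

position 0: 111 → 1  (bit 7 = 1)
position 4: 110 → 0  (bit 6 = 0)
position 10: 101 → 0  (bit 5 = 0)
position 5: 100 → 1  (bit 4 = 1)
position 11: 011 → 0  (bit 3 = 0)
position 9: 010 → 1  (bit 2 = 1)
position 8: 001 → 0  (bit 1 = 0)
position 6: 000 → 0  (bit 0 = 0)
bits b7..b0 = 10010100 = 148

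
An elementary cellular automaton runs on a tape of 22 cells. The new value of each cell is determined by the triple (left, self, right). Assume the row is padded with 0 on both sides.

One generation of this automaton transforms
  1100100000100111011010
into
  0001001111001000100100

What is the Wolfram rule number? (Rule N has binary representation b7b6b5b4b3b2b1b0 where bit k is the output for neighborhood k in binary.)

position 14: 111 → 0  (bit 7 = 0)
position 1: 110 → 0  (bit 6 = 0)
position 16: 101 → 1  (bit 5 = 1)
position 2: 100 → 0  (bit 4 = 0)
position 0: 011 → 0  (bit 3 = 0)
position 4: 010 → 0  (bit 2 = 0)
position 3: 001 → 1  (bit 1 = 1)
position 6: 000 → 1  (bit 0 = 1)
bits b7..b0 = 00100011 = 35

35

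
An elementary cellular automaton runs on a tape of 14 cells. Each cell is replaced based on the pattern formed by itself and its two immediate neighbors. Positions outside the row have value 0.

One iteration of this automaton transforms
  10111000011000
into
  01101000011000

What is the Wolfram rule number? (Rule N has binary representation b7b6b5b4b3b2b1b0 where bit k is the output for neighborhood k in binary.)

position 3: 111 → 0  (bit 7 = 0)
position 4: 110 → 1  (bit 6 = 1)
position 1: 101 → 1  (bit 5 = 1)
position 5: 100 → 0  (bit 4 = 0)
position 2: 011 → 1  (bit 3 = 1)
position 0: 010 → 0  (bit 2 = 0)
position 8: 001 → 0  (bit 1 = 0)
position 6: 000 → 0  (bit 0 = 0)
bits b7..b0 = 01101000 = 104

104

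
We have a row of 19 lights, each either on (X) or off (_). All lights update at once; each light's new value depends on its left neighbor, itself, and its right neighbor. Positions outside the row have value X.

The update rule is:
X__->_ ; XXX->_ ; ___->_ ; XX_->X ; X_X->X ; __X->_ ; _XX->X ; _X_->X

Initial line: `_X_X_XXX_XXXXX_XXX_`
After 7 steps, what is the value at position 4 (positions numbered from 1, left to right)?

_

XXXXXX_XXX___XXX_XX
_____XXX_X___X_XXX_
_____X_XXX___XXX_XX
_____XXX_X___X_XXX_  (repeats step 2; period 2)
step 7: _____X_XXX___XXX_XX
position 4 holds _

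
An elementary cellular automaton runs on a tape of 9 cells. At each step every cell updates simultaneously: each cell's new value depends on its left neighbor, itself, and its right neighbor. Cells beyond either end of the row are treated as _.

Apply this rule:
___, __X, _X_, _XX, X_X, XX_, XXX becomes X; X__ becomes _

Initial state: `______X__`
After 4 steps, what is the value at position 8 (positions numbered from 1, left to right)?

XXXXXXX_X
XXXXXXXXX
XXXXXXXXX  (fixed point — unchanged through step 4)
position 8 holds X

X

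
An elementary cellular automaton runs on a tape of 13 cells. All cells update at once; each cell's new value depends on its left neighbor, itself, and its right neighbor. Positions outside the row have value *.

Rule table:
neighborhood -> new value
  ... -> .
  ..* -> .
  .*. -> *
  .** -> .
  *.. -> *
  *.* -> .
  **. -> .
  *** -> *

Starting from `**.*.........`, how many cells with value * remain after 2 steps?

2

step 1: *..**........
step 2: .*...*.......
count of *: 2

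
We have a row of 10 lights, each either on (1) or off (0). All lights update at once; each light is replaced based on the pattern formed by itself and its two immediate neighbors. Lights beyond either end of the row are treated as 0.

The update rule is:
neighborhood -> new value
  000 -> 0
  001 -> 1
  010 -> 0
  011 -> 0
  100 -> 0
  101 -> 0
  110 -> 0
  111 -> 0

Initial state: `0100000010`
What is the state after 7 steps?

0100000000

1000000100
0000001000
0000010000
0000100000
0001000000
0010000000
0100000000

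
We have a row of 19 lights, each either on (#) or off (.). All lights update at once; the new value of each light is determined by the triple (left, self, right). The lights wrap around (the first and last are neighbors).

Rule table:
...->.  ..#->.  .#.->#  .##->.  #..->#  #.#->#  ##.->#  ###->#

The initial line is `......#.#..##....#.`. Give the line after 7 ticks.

tick 1: ......####..##...##
tick 2: #......####..##...#
tick 3: ##......####..##...
tick 4: .##......####..##..
tick 5: ..##......####..##.
tick 6: ...##......####..##
tick 7: #...##......####..#

#...##......####..#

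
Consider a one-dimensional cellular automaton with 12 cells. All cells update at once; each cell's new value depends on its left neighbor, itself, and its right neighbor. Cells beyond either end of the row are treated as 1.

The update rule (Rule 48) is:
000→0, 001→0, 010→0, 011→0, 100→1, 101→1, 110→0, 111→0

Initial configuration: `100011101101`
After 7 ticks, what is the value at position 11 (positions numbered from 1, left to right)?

010000010010
101000001001
010100000100
101010000010
010101000001
101010100000
010101010000
position 11 holds 0

0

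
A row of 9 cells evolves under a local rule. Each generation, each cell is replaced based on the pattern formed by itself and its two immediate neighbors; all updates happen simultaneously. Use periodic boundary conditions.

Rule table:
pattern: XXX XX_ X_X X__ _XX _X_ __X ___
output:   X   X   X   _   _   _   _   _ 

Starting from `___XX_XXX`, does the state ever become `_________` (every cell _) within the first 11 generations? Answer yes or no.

yes

____XX_XX
_____XX_X
______XX_
_______X_
_________
all cells are _ at generation 5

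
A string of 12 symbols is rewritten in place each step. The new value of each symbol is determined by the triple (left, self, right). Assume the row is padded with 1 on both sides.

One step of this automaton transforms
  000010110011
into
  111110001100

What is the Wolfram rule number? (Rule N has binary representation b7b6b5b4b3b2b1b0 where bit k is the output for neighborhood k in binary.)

23

position 11: 111 → 0  (bit 7 = 0)
position 7: 110 → 0  (bit 6 = 0)
position 5: 101 → 0  (bit 5 = 0)
position 0: 100 → 1  (bit 4 = 1)
position 6: 011 → 0  (bit 3 = 0)
position 4: 010 → 1  (bit 2 = 1)
position 3: 001 → 1  (bit 1 = 1)
position 1: 000 → 1  (bit 0 = 1)
bits b7..b0 = 00010111 = 23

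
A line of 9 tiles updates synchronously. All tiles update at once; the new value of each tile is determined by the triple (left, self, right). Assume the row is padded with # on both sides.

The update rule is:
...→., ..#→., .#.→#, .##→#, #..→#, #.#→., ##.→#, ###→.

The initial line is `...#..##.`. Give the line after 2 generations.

##.##.##.

#..##.##.
##.##.##.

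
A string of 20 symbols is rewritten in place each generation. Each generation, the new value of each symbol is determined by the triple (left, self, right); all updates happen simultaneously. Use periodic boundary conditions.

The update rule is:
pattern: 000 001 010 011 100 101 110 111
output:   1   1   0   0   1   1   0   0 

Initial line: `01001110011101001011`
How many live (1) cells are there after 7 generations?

10110001100010110100
01001110011101001011  (repeats generation 0; period 2)
generation 7: 10110001100010110100
count of 1: 9

9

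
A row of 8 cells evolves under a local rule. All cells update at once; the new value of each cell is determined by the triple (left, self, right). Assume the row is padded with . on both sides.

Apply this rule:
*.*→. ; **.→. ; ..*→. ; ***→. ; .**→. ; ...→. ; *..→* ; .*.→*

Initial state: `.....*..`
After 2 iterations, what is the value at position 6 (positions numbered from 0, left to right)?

.....**.
.......*
position 6 holds .

.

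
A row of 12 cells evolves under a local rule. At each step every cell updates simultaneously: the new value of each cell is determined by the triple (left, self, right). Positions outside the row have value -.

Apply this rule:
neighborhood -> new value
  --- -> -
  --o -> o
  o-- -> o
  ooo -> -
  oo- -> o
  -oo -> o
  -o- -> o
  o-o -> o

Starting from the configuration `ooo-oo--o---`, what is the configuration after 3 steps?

o-oo----oooo

step 1: o-oooooooo--
step 2: ooo------oo-
step 3: o-oo----oooo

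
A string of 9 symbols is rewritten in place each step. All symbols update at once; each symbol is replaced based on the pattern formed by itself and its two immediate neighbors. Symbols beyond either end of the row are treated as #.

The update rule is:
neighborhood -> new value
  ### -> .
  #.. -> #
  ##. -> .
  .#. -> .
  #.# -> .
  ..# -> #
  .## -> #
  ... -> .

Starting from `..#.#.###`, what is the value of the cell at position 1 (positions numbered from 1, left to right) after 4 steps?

.

step 1: ##....#..
step 2: ..#..#.##
step 3: ##.##..#.
step 4: ...#.##..
position 1 holds .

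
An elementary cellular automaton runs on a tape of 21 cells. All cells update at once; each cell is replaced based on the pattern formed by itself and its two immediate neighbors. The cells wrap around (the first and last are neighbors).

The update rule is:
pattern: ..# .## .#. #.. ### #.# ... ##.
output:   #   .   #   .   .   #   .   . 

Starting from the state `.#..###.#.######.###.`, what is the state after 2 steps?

step 1: ##.#...###......#....
step 2: ..##..#........##...#

..##..#........##...#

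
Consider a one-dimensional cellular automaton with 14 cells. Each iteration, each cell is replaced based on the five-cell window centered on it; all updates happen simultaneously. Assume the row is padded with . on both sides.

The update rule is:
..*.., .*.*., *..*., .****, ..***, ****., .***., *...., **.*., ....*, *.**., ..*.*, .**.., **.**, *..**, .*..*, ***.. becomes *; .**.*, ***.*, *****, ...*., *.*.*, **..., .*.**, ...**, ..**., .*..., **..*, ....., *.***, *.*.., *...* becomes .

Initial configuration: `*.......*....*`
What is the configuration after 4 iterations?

.*.**.**..**.*

*.*...*.*.**.*
**....**..*.*.
.*.**..*.***..
.*.**.**..**.*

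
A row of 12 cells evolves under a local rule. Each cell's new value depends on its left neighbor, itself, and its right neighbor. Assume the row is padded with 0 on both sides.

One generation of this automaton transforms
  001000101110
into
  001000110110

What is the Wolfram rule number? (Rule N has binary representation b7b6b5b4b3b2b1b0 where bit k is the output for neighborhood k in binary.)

position 9: 111 → 1  (bit 7 = 1)
position 10: 110 → 1  (bit 6 = 1)
position 7: 101 → 1  (bit 5 = 1)
position 3: 100 → 0  (bit 4 = 0)
position 8: 011 → 0  (bit 3 = 0)
position 2: 010 → 1  (bit 2 = 1)
position 1: 001 → 0  (bit 1 = 0)
position 0: 000 → 0  (bit 0 = 0)
bits b7..b0 = 11100100 = 228

228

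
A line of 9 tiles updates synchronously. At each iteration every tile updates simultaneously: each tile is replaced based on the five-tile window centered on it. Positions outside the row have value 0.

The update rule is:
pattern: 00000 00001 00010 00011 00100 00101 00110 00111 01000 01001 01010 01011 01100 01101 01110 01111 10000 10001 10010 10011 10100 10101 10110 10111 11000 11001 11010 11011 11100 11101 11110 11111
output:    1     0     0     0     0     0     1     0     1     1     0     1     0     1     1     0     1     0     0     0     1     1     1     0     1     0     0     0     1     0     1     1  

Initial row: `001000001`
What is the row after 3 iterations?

000111000
100011111
010000111

010000111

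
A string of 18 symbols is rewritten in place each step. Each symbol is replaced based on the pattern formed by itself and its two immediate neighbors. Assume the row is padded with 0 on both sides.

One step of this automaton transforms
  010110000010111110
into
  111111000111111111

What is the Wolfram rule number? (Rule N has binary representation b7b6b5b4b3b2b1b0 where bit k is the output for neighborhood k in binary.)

position 13: 111 → 1  (bit 7 = 1)
position 4: 110 → 1  (bit 6 = 1)
position 2: 101 → 1  (bit 5 = 1)
position 5: 100 → 1  (bit 4 = 1)
position 3: 011 → 1  (bit 3 = 1)
position 1: 010 → 1  (bit 2 = 1)
position 0: 001 → 1  (bit 1 = 1)
position 6: 000 → 0  (bit 0 = 0)
bits b7..b0 = 11111110 = 254

254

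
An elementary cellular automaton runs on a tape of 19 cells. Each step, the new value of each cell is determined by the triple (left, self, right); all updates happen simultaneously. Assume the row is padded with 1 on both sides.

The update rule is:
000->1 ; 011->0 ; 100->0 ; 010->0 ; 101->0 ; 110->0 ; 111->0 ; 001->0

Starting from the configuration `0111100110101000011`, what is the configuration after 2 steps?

0111111111111000010

step 1: 0000000000000011000
step 2: 0111111111111000010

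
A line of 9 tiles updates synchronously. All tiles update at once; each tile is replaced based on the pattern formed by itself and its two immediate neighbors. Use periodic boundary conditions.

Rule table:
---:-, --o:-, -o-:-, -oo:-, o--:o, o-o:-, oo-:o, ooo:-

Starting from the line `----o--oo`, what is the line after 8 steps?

---o--oo-

o----o--o
oo----o--
-oo----o-
--oo----o
o--oo----
-o--oo---
--o--oo--
---o--oo-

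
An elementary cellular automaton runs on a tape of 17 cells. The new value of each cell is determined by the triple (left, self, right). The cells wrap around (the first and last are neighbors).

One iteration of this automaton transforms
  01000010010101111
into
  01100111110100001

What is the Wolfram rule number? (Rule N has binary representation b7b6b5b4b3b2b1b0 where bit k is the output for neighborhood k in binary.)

86

position 14: 111 → 0  (bit 7 = 0)
position 16: 110 → 1  (bit 6 = 1)
position 0: 101 → 0  (bit 5 = 0)
position 2: 100 → 1  (bit 4 = 1)
position 13: 011 → 0  (bit 3 = 0)
position 1: 010 → 1  (bit 2 = 1)
position 5: 001 → 1  (bit 1 = 1)
position 3: 000 → 0  (bit 0 = 0)
bits b7..b0 = 01010110 = 86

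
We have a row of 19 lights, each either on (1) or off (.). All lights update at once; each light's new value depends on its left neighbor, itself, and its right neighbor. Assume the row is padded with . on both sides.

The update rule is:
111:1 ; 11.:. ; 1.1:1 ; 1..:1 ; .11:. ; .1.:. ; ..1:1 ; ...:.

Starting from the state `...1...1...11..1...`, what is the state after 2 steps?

step 1: ..1.1.1.1.1..11.1..
step 2: .1.1.1.1.1.11..1.1.

.1.1.1.1.1.11..1.1.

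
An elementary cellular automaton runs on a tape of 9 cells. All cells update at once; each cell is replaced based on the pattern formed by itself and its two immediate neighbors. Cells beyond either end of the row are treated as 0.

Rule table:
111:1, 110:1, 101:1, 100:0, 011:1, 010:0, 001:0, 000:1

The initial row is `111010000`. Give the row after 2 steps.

111100111
111100111

111100111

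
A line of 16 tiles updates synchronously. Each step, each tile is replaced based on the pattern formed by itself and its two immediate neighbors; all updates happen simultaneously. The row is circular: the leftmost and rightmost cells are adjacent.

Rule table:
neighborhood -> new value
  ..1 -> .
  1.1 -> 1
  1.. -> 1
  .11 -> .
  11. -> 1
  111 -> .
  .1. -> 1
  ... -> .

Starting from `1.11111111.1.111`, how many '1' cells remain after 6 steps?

4

11.......1111...
.11.........11..
..11.........11.
...11.........11
1...11.........1
11...11.........
count of 1: 4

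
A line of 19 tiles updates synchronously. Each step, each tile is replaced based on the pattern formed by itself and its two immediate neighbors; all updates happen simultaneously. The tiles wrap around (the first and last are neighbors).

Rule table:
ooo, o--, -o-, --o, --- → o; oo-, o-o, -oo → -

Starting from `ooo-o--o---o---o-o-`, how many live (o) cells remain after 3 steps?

14

-o--oooooooooooo-o-
oooo-oooooooooo--oo
ooo---oooooooo-oo-o
count of o: 14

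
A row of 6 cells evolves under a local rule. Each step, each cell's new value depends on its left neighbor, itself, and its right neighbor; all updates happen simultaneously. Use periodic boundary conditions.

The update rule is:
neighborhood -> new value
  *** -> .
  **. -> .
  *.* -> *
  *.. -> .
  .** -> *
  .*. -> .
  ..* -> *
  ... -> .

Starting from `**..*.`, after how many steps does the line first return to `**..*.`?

*..*.*
..*.**
.*.**.
*.**..
.**..*
**..*.

6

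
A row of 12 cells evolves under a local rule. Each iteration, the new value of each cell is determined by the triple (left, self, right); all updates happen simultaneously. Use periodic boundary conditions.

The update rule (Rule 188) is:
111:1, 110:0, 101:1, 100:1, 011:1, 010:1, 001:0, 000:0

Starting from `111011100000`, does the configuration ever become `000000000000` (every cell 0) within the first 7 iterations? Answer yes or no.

110111010000
101110111000
111101110100
111011101110
110111011101
101110111011
011101110111
iteration 7 is 011101110111, still not uniform 0

no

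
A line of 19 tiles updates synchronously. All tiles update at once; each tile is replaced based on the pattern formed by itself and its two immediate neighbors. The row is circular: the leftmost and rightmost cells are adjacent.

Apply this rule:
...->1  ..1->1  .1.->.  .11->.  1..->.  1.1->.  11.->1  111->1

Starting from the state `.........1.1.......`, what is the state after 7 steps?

111111111..111111..

111111111....111111
111111111.111.11111
111111111..11..1111
111111111.1.1.1.111
111111111........11
111111111.1111111.1
111111111..111111..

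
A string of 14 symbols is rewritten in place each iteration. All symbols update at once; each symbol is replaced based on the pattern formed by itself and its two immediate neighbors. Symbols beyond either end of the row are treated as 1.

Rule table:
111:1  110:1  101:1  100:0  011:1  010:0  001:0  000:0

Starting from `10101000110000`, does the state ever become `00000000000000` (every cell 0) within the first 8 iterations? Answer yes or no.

11010000110000
11100000110000
11100000110000  (fixed point — unchanged through iteration 8)
iteration 8 is 11100000110000, still not uniform 0

no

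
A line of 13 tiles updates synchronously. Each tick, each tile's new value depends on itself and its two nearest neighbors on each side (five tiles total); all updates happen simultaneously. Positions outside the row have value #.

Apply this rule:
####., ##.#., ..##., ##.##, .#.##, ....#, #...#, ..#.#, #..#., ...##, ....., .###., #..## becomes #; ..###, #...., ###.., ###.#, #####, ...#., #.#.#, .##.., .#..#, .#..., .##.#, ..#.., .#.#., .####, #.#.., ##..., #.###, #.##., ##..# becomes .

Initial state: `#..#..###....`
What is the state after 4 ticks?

..#..#.#...##
.#..##...##..
#..##..###..#
..##..#.#..#.

..##..#.#..#.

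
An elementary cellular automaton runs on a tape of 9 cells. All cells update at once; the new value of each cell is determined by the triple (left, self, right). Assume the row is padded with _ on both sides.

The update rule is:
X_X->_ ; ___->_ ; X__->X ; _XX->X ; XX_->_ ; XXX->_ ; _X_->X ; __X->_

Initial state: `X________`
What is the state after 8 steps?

XX_______
X_X______
X_XX_____
X_X_X____
X_X_XX___
X_X_X_X__
X_X_X_XX_
X_X_X_X_X

X_X_X_X_X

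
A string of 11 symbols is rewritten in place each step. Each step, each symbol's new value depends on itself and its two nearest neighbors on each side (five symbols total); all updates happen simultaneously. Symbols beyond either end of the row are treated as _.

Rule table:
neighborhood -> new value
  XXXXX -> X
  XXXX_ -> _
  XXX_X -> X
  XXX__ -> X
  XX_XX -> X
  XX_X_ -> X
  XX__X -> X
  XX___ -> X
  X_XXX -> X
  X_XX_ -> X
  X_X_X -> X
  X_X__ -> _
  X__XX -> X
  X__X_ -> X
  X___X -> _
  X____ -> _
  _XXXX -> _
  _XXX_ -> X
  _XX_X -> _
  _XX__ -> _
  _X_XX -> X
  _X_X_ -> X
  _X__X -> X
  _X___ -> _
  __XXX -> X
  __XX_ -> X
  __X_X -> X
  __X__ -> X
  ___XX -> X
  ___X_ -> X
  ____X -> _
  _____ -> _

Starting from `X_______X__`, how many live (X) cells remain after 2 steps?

X______XX__
X_____XX_X_
count of X: 4

4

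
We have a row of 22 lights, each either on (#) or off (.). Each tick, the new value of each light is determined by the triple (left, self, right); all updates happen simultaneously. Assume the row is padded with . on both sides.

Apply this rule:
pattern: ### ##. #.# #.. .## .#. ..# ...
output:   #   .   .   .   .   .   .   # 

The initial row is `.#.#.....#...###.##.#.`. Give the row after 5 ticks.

###..####......##....#

.....###...#..#.......
####..#..#......######
.##........####..####.
....######..##....##..
###..####......##....#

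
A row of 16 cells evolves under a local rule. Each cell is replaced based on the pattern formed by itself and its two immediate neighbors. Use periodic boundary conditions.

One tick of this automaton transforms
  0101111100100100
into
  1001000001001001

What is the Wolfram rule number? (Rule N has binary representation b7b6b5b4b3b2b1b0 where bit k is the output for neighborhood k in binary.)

position 4: 111 → 0  (bit 7 = 0)
position 7: 110 → 0  (bit 6 = 0)
position 2: 101 → 0  (bit 5 = 0)
position 8: 100 → 0  (bit 4 = 0)
position 3: 011 → 1  (bit 3 = 1)
position 1: 010 → 0  (bit 2 = 0)
position 0: 001 → 1  (bit 1 = 1)
position 15: 000 → 1  (bit 0 = 1)
bits b7..b0 = 00001011 = 11

11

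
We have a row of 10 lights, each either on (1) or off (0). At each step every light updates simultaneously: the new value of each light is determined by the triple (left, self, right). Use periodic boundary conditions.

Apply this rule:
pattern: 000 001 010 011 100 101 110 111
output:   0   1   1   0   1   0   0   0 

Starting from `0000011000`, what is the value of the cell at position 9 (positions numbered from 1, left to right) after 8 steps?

1

0000100100
0001111110
0010000001
1111000011
0000100100  (repeats step 1; period 4)
step 8: 1111000011
position 9 holds 1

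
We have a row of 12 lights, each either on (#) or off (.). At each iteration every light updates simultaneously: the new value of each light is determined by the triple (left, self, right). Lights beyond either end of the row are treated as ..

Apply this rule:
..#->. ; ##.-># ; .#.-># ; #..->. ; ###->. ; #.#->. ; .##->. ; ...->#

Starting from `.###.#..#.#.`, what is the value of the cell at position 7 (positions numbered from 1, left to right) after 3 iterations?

.

...#.#..#.#.
##.#.#..#.#.
.#.#.#..#.#.
position 7 holds .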